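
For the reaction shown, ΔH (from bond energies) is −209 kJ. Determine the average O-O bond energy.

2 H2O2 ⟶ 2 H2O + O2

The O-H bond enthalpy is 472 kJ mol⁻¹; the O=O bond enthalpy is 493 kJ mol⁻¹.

Let D be the O-O bond energy.
Σ(broken) = 4×472 + 2×D = 1888 + 2D
Σ(formed) = 4×472 + 1×493 = 2381
ΔH = Σ(broken) − Σ(formed) = (1888 + 2D) − (2381) = −493 + 2D
Setting this equal to −209 kJ gives 2D = 284, so D = 142 kJ/mol.

D(O-O) ≈ 142 kJ/mol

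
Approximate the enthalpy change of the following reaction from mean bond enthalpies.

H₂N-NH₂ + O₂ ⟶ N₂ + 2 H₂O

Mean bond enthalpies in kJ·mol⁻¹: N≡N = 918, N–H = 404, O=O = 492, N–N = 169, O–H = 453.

Bonds broken (reactants):
  N–H: 4 × 404 = 1616
  N–N: 1 × 169 = 169
  O=O: 1 × 492 = 492
  Σ(broken) = 2277 kJ
Bonds formed (products):
  N≡N: 1 × 918 = 918
  O–H: 4 × 453 = 1812
  Σ(formed) = 2730 kJ
ΔH = Σ(broken) − Σ(formed) = 2277 − 2730 = −453 kJ

ΔH ≈ −453 kJ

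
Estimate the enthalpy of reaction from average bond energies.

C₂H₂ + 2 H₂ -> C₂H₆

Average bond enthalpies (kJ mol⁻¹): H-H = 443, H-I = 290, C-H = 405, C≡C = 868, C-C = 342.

Bonds broken (reactants):
  C≡C: 1 × 868 = 868
  C-H: 2 × 405 = 810
  H-H: 2 × 443 = 886
  Σ(broken) = 2564 kJ
Bonds formed (products):
  C-C: 1 × 342 = 342
  C-H: 6 × 405 = 2430
  Σ(formed) = 2772 kJ
ΔH = Σ(broken) − Σ(formed) = 2564 − 2772 = −208 kJ

ΔH ≈ −208 kJ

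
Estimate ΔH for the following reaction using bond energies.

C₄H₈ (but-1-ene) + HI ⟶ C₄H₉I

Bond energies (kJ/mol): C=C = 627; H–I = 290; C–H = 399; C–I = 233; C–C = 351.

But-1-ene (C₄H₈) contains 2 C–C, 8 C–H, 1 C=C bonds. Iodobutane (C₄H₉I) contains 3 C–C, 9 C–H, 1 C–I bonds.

ΔH ≈ −66 kJ

Bonds broken (reactants):
  C–C: 2 × 351 = 702
  C–H: 8 × 399 = 3192
  C=C: 1 × 627 = 627
  H–I: 1 × 290 = 290
  Σ(broken) = 4811 kJ
Bonds formed (products):
  C–C: 3 × 351 = 1053
  C–H: 9 × 399 = 3591
  C–I: 1 × 233 = 233
  Σ(formed) = 4877 kJ
ΔH = Σ(broken) − Σ(formed) = 4811 − 4877 = −66 kJ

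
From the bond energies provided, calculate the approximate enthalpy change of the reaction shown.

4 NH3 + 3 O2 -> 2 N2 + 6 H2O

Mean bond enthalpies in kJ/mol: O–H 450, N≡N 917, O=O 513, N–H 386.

Bonds broken (reactants):
  N–H: 12 × 386 = 4632
  O=O: 3 × 513 = 1539
  Σ(broken) = 6171 kJ
Bonds formed (products):
  N≡N: 2 × 917 = 1834
  O–H: 12 × 450 = 5400
  Σ(formed) = 7234 kJ
ΔH = Σ(broken) − Σ(formed) = 6171 − 7234 = −1063 kJ

ΔH ≈ −1063 kJ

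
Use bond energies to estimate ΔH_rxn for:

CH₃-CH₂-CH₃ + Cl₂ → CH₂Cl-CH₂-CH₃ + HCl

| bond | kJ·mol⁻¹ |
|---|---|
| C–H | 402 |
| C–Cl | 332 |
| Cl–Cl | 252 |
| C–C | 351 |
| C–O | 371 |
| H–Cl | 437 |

ΔH ≈ −115 kJ

Bonds broken (reactants):
  C–C: 2 × 351 = 702
  C–H: 8 × 402 = 3216
  Cl–Cl: 1 × 252 = 252
  Σ(broken) = 4170 kJ
Bonds formed (products):
  C–C: 2 × 351 = 702
  C–Cl: 1 × 332 = 332
  C–H: 7 × 402 = 2814
  H–Cl: 1 × 437 = 437
  Σ(formed) = 4285 kJ
ΔH = Σ(broken) − Σ(formed) = 4170 − 4285 = −115 kJ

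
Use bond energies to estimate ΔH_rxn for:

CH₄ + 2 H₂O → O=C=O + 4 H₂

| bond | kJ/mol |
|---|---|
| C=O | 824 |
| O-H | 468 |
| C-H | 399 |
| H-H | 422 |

ΔH ≈ +132 kJ

Bonds broken (reactants):
  C-H: 4 × 399 = 1596
  O-H: 4 × 468 = 1872
  Σ(broken) = 3468 kJ
Bonds formed (products):
  C=O: 2 × 824 = 1648
  H-H: 4 × 422 = 1688
  Σ(formed) = 3336 kJ
ΔH = Σ(broken) − Σ(formed) = 3468 − 3336 = +132 kJ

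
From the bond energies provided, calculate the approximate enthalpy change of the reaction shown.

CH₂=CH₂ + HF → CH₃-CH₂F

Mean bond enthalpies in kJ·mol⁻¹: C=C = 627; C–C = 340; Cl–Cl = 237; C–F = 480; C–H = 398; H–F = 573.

Bonds broken (reactants):
  C–H: 4 × 398 = 1592
  C=C: 1 × 627 = 627
  H–F: 1 × 573 = 573
  Σ(broken) = 2792 kJ
Bonds formed (products):
  C–C: 1 × 340 = 340
  C–F: 1 × 480 = 480
  C–H: 5 × 398 = 1990
  Σ(formed) = 2810 kJ
ΔH = Σ(broken) − Σ(formed) = 2792 − 2810 = −18 kJ

ΔH ≈ −18 kJ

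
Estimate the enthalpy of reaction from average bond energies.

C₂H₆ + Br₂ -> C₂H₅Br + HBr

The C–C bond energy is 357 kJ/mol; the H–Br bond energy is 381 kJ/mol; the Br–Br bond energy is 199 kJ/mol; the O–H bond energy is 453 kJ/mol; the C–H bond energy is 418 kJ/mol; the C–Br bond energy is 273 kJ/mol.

Bonds broken (reactants):
  Br–Br: 1 × 199 = 199
  C–C: 1 × 357 = 357
  C–H: 6 × 418 = 2508
  Σ(broken) = 3064 kJ
Bonds formed (products):
  C–Br: 1 × 273 = 273
  C–C: 1 × 357 = 357
  C–H: 5 × 418 = 2090
  H–Br: 1 × 381 = 381
  Σ(formed) = 3101 kJ
ΔH = Σ(broken) − Σ(formed) = 3064 − 3101 = −37 kJ

ΔH ≈ −37 kJ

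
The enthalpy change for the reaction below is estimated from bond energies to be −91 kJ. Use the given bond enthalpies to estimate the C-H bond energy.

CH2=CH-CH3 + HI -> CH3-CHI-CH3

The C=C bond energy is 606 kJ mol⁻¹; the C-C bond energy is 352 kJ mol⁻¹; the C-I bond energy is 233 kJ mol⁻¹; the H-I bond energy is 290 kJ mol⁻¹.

D(C-H) ≈ 402 kJ/mol

Let D be the C-H bond energy.
Σ(broken) = 1×352 + 6×D + 1×606 + 1×290 = 1248 + 6D
Σ(formed) = 2×352 + 7×D + 1×233 = 937 + 7D
ΔH = Σ(broken) − Σ(formed) = (1248 + 6D) − (937 + 7D) = +311 − D
Setting this equal to −91 kJ gives D = 402 kJ/mol.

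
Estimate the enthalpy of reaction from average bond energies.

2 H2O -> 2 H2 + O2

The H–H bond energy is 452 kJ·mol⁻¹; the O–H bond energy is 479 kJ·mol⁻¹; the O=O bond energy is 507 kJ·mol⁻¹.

ΔH ≈ +505 kJ

Bonds broken (reactants):
  O–H: 4 × 479 = 1916
  Σ(broken) = 1916 kJ
Bonds formed (products):
  H–H: 2 × 452 = 904
  O=O: 1 × 507 = 507
  Σ(formed) = 1411 kJ
ΔH = Σ(broken) − Σ(formed) = 1916 − 1411 = +505 kJ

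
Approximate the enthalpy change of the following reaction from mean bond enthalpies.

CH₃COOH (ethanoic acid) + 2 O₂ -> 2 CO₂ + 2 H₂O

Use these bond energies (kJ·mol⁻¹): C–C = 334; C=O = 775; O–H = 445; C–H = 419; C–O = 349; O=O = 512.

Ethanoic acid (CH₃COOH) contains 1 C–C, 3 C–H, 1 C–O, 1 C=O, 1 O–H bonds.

Bonds broken (reactants):
  C–C: 1 × 334 = 334
  C–H: 3 × 419 = 1257
  C–O: 1 × 349 = 349
  C=O: 1 × 775 = 775
  O–H: 1 × 445 = 445
  O=O: 2 × 512 = 1024
  Σ(broken) = 4184 kJ
Bonds formed (products):
  C=O: 4 × 775 = 3100
  O–H: 4 × 445 = 1780
  Σ(formed) = 4880 kJ
ΔH = Σ(broken) − Σ(formed) = 4184 − 4880 = −696 kJ

ΔH ≈ −696 kJ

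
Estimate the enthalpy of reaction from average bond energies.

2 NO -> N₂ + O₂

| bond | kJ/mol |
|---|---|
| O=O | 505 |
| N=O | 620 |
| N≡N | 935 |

ΔH ≈ −200 kJ

Bonds broken (reactants):
  N=O: 2 × 620 = 1240
  Σ(broken) = 1240 kJ
Bonds formed (products):
  N≡N: 1 × 935 = 935
  O=O: 1 × 505 = 505
  Σ(formed) = 1440 kJ
ΔH = Σ(broken) − Σ(formed) = 1240 − 1440 = −200 kJ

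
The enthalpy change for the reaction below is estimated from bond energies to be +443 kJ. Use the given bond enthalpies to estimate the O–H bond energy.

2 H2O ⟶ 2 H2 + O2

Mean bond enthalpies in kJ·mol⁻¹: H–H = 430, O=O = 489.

Let D be the O–H bond energy.
Σ(broken) = 4×D = 4D
Σ(formed) = 2×430 + 1×489 = 1349
ΔH = Σ(broken) − Σ(formed) = (4D) − (1349) = −1349 + 4D
Setting this equal to +443 kJ gives 4D = 1792, so D = 448 kJ/mol.

D(O–H) ≈ 448 kJ/mol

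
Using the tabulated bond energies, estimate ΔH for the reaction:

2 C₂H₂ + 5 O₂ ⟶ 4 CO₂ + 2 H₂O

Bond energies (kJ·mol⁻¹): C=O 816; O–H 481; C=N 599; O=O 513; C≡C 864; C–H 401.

Bonds broken (reactants):
  C≡C: 2 × 864 = 1728
  C–H: 4 × 401 = 1604
  O=O: 5 × 513 = 2565
  Σ(broken) = 5897 kJ
Bonds formed (products):
  C=O: 8 × 816 = 6528
  O–H: 4 × 481 = 1924
  Σ(formed) = 8452 kJ
ΔH = Σ(broken) − Σ(formed) = 5897 − 8452 = −2555 kJ

ΔH ≈ −2555 kJ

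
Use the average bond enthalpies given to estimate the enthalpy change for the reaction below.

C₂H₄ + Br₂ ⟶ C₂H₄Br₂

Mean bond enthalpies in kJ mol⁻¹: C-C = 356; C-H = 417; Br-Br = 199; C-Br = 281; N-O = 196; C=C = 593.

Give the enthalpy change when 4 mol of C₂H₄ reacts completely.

Bonds broken (reactants):
  Br-Br: 1 × 199 = 199
  C-H: 4 × 417 = 1668
  C=C: 1 × 593 = 593
  Σ(broken) = 2460 kJ
Bonds formed (products):
  C-Br: 2 × 281 = 562
  C-C: 1 × 356 = 356
  C-H: 4 × 417 = 1668
  Σ(formed) = 2586 kJ
ΔH = Σ(broken) − Σ(formed) = 2460 − 2586 = −126 kJ
For 4× the reaction as written: 4 × (−126) = −504 kJ

ΔH = −504 kJ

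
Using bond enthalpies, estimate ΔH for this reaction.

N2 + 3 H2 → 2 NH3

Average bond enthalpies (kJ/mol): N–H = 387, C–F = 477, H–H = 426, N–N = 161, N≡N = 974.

Bonds broken (reactants):
  H–H: 3 × 426 = 1278
  N≡N: 1 × 974 = 974
  Σ(broken) = 2252 kJ
Bonds formed (products):
  N–H: 6 × 387 = 2322
  Σ(formed) = 2322 kJ
ΔH = Σ(broken) − Σ(formed) = 2252 − 2322 = −70 kJ

ΔH ≈ −70 kJ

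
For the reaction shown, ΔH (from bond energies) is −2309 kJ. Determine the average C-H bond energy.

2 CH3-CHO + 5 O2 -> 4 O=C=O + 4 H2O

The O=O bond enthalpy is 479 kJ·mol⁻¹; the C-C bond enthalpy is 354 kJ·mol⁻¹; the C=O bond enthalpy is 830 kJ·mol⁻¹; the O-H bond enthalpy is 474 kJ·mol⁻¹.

Let D be the C-H bond energy.
Σ(broken) = 2×354 + 8×D + 2×830 + 5×479 = 4763 + 8D
Σ(formed) = 8×830 + 8×474 = 10432
ΔH = Σ(broken) − Σ(formed) = (4763 + 8D) − (10432) = −5669 + 8D
Setting this equal to −2309 kJ gives 8D = 3360, so D = 420 kJ/mol.

D(C-H) ≈ 420 kJ/mol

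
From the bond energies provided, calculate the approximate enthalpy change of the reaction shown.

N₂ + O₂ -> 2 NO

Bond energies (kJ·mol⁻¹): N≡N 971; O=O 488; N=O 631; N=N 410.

ΔH ≈ +197 kJ

Bonds broken (reactants):
  N≡N: 1 × 971 = 971
  O=O: 1 × 488 = 488
  Σ(broken) = 1459 kJ
Bonds formed (products):
  N=O: 2 × 631 = 1262
  Σ(formed) = 1262 kJ
ΔH = Σ(broken) − Σ(formed) = 1459 − 1262 = +197 kJ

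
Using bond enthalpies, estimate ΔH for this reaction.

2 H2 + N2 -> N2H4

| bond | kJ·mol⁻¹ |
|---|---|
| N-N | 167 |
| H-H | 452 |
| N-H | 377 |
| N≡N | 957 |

Bonds broken (reactants):
  H-H: 2 × 452 = 904
  N≡N: 1 × 957 = 957
  Σ(broken) = 1861 kJ
Bonds formed (products):
  N-H: 4 × 377 = 1508
  N-N: 1 × 167 = 167
  Σ(formed) = 1675 kJ
ΔH = Σ(broken) − Σ(formed) = 1861 − 1675 = +186 kJ

ΔH ≈ +186 kJ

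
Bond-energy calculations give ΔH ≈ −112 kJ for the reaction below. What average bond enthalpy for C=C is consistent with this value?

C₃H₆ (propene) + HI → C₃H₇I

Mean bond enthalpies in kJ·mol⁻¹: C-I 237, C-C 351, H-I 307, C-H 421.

Let D be the C=C bond energy.
Σ(broken) = 1×351 + 6×421 + 1×D + 1×307 = 3184 + D
Σ(formed) = 2×351 + 7×421 + 1×237 = 3886
ΔH = Σ(broken) − Σ(formed) = (3184 + D) − (3886) = −702 + D
Setting this equal to −112 kJ gives D = 590 kJ/mol.

D(C=C) ≈ 590 kJ/mol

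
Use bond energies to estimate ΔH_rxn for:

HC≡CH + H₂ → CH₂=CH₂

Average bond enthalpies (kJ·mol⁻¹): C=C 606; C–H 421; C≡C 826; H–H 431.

ΔH ≈ −191 kJ

Bonds broken (reactants):
  C≡C: 1 × 826 = 826
  C–H: 2 × 421 = 842
  H–H: 1 × 431 = 431
  Σ(broken) = 2099 kJ
Bonds formed (products):
  C–H: 4 × 421 = 1684
  C=C: 1 × 606 = 606
  Σ(formed) = 2290 kJ
ΔH = Σ(broken) − Σ(formed) = 2099 − 2290 = −191 kJ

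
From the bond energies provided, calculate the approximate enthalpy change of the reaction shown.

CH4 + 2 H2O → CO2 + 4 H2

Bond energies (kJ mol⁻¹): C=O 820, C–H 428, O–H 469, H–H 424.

Bonds broken (reactants):
  C–H: 4 × 428 = 1712
  O–H: 4 × 469 = 1876
  Σ(broken) = 3588 kJ
Bonds formed (products):
  C=O: 2 × 820 = 1640
  H–H: 4 × 424 = 1696
  Σ(formed) = 3336 kJ
ΔH = Σ(broken) − Σ(formed) = 3588 − 3336 = +252 kJ

ΔH ≈ +252 kJ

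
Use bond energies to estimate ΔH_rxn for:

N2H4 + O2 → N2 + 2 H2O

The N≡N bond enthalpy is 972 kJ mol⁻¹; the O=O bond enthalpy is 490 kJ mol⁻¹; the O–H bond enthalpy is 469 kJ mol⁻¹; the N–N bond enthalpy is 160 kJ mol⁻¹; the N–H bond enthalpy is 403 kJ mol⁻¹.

Bonds broken (reactants):
  N–H: 4 × 403 = 1612
  N–N: 1 × 160 = 160
  O=O: 1 × 490 = 490
  Σ(broken) = 2262 kJ
Bonds formed (products):
  N≡N: 1 × 972 = 972
  O–H: 4 × 469 = 1876
  Σ(formed) = 2848 kJ
ΔH = Σ(broken) − Σ(formed) = 2262 − 2848 = −586 kJ

ΔH ≈ −586 kJ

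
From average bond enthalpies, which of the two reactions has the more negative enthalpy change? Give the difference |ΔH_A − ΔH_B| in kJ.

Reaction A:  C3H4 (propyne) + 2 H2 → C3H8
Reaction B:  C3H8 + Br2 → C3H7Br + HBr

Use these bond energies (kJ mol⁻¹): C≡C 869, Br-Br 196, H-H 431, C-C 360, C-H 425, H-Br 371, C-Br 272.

Reaction A, by 307 kJ

Reaction A:
  Bonds broken (reactants):
    C≡C: 1 × 869 = 869
    C-C: 1 × 360 = 360
    C-H: 4 × 425 = 1700
    H-H: 2 × 431 = 862
    Σ(broken) = 3791 kJ
  Bonds formed (products):
    C-C: 2 × 360 = 720
    C-H: 8 × 425 = 3400
    Σ(formed) = 4120 kJ
  ΔH_A = 3791 − 4120 = −329 kJ
Reaction B:
  Bonds broken (reactants):
    Br-Br: 1 × 196 = 196
    C-C: 2 × 360 = 720
    C-H: 8 × 425 = 3400
    Σ(broken) = 4316 kJ
  Bonds formed (products):
    C-Br: 1 × 272 = 272
    C-C: 2 × 360 = 720
    C-H: 7 × 425 = 2975
    H-Br: 1 × 371 = 371
    Σ(formed) = 4338 kJ
  ΔH_B = 4316 − 4338 = −22 kJ
ΔH_A − ΔH_B = −307 kJ, so reaction A has the more negative ΔH; |ΔH_A − ΔH_B| = 307 kJ.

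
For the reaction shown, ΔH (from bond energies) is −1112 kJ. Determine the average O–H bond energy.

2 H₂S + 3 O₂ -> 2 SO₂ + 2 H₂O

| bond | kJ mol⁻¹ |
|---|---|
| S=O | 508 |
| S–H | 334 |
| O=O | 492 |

Let D be the O–H bond energy.
Σ(broken) = 3×492 + 4×334 = 2812
Σ(formed) = 4×D + 4×508 = 2032 + 4D
ΔH = Σ(broken) − Σ(formed) = (2812) − (2032 + 4D) = +780 − 4D
Setting this equal to −1112 kJ gives 4D = 1892, so D = 473 kJ/mol.

D(O–H) ≈ 473 kJ/mol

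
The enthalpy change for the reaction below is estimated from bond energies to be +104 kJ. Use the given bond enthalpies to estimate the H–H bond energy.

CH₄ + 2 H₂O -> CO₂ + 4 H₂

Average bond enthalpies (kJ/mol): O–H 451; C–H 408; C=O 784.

Let D be the H–H bond energy.
Σ(broken) = 4×408 + 4×451 = 3436
Σ(formed) = 2×784 + 4×D = 1568 + 4D
ΔH = Σ(broken) − Σ(formed) = (3436) − (1568 + 4D) = +1868 − 4D
Setting this equal to +104 kJ gives 4D = 1764, so D = 441 kJ/mol.

D(H–H) ≈ 441 kJ/mol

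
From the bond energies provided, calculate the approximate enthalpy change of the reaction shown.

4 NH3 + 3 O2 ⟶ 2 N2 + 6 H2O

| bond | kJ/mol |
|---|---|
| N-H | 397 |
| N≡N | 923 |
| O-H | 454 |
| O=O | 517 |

ΔH ≈ −979 kJ

Bonds broken (reactants):
  N-H: 12 × 397 = 4764
  O=O: 3 × 517 = 1551
  Σ(broken) = 6315 kJ
Bonds formed (products):
  N≡N: 2 × 923 = 1846
  O-H: 12 × 454 = 5448
  Σ(formed) = 7294 kJ
ΔH = Σ(broken) − Σ(formed) = 6315 − 7294 = −979 kJ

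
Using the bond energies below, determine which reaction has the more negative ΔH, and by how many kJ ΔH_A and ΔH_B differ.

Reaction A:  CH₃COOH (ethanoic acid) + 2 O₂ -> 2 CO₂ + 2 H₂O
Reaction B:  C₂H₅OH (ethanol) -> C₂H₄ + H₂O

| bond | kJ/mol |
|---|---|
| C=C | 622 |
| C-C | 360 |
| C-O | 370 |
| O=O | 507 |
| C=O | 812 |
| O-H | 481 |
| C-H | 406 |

Reaction A:
  Bonds broken (reactants):
    C-C: 1 × 360 = 360
    C-H: 3 × 406 = 1218
    C-O: 1 × 370 = 370
    C=O: 1 × 812 = 812
    O-H: 1 × 481 = 481
    O=O: 2 × 507 = 1014
    Σ(broken) = 4255 kJ
  Bonds formed (products):
    C=O: 4 × 812 = 3248
    O-H: 4 × 481 = 1924
    Σ(formed) = 5172 kJ
  ΔH_A = 4255 − 5172 = −917 kJ
Reaction B:
  Bonds broken (reactants):
    C-C: 1 × 360 = 360
    C-H: 5 × 406 = 2030
    C-O: 1 × 370 = 370
    O-H: 1 × 481 = 481
    Σ(broken) = 3241 kJ
  Bonds formed (products):
    C-H: 4 × 406 = 1624
    C=C: 1 × 622 = 622
    O-H: 2 × 481 = 962
    Σ(formed) = 3208 kJ
  ΔH_B = 3241 − 3208 = +33 kJ
ΔH_A − ΔH_B = −950 kJ, so reaction A has the more negative ΔH; |ΔH_A − ΔH_B| = 950 kJ.

Reaction A, by 950 kJ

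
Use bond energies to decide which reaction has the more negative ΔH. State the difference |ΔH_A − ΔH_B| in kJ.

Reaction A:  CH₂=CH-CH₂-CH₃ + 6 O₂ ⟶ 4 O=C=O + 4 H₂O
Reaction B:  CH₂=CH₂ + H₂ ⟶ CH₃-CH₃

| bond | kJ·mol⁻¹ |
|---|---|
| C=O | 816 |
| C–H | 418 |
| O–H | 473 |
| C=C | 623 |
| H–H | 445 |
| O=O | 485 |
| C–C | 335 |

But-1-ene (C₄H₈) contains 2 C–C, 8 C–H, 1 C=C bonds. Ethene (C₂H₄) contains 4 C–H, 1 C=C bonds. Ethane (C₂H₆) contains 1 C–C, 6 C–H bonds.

Reaction A:
  Bonds broken (reactants):
    C–C: 2 × 335 = 670
    C–H: 8 × 418 = 3344
    C=C: 1 × 623 = 623
    O=O: 6 × 485 = 2910
    Σ(broken) = 7547 kJ
  Bonds formed (products):
    C=O: 8 × 816 = 6528
    O–H: 8 × 473 = 3784
    Σ(formed) = 10312 kJ
  ΔH_A = 7547 − 10312 = −2765 kJ
Reaction B:
  Bonds broken (reactants):
    C–H: 4 × 418 = 1672
    C=C: 1 × 623 = 623
    H–H: 1 × 445 = 445
    Σ(broken) = 2740 kJ
  Bonds formed (products):
    C–C: 1 × 335 = 335
    C–H: 6 × 418 = 2508
    Σ(formed) = 2843 kJ
  ΔH_B = 2740 − 2843 = −103 kJ
ΔH_A − ΔH_B = −2662 kJ, so reaction A has the more negative ΔH; |ΔH_A − ΔH_B| = 2662 kJ.

Reaction A, by 2662 kJ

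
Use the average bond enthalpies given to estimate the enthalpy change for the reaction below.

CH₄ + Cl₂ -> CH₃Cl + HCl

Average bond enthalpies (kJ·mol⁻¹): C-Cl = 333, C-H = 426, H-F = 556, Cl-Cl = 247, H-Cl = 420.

Bonds broken (reactants):
  C-H: 4 × 426 = 1704
  Cl-Cl: 1 × 247 = 247
  Σ(broken) = 1951 kJ
Bonds formed (products):
  C-Cl: 1 × 333 = 333
  C-H: 3 × 426 = 1278
  H-Cl: 1 × 420 = 420
  Σ(formed) = 2031 kJ
ΔH = Σ(broken) − Σ(formed) = 1951 − 2031 = −80 kJ

ΔH ≈ −80 kJ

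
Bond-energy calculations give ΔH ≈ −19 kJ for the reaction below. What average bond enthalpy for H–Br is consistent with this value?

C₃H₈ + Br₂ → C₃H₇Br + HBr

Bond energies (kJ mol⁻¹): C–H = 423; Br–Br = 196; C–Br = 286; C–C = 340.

Let D be the H–Br bond energy.
Σ(broken) = 1×196 + 2×340 + 8×423 = 4260
Σ(formed) = 1×286 + 2×340 + 7×423 + 1×D = 3927 + D
ΔH = Σ(broken) − Σ(formed) = (4260) − (3927 + D) = +333 − D
Setting this equal to −19 kJ gives D = 352 kJ/mol.

D(H–Br) ≈ 352 kJ/mol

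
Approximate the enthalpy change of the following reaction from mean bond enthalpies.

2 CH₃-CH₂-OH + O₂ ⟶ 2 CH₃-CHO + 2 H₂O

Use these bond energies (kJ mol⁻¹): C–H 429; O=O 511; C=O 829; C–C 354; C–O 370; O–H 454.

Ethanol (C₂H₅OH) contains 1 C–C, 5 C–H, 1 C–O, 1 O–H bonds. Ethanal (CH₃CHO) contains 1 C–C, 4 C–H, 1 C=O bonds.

ΔH ≈ −457 kJ

Bonds broken (reactants):
  C–C: 2 × 354 = 708
  C–H: 10 × 429 = 4290
  C–O: 2 × 370 = 740
  O–H: 2 × 454 = 908
  O=O: 1 × 511 = 511
  Σ(broken) = 7157 kJ
Bonds formed (products):
  C–C: 2 × 354 = 708
  C–H: 8 × 429 = 3432
  C=O: 2 × 829 = 1658
  O–H: 4 × 454 = 1816
  Σ(formed) = 7614 kJ
ΔH = Σ(broken) − Σ(formed) = 7157 − 7614 = −457 kJ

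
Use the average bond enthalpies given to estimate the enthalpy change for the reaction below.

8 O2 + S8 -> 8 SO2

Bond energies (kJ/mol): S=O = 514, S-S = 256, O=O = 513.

Bonds broken (reactants):
  O=O: 8 × 513 = 4104
  S-S: 8 × 256 = 2048
  Σ(broken) = 6152 kJ
Bonds formed (products):
  S=O: 16 × 514 = 8224
  Σ(formed) = 8224 kJ
ΔH = Σ(broken) − Σ(formed) = 6152 − 8224 = −2072 kJ

ΔH ≈ −2072 kJ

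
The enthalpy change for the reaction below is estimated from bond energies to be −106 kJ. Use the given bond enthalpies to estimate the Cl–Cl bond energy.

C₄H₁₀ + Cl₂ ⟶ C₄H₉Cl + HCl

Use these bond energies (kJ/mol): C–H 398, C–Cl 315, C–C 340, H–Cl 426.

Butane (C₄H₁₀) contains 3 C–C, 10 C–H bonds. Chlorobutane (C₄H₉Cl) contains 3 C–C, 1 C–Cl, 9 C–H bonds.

Let D be the Cl–Cl bond energy.
Σ(broken) = 3×340 + 10×398 + 1×D = 5000 + D
Σ(formed) = 3×340 + 1×315 + 9×398 + 1×426 = 5343
ΔH = Σ(broken) − Σ(formed) = (5000 + D) − (5343) = −343 + D
Setting this equal to −106 kJ gives D = 237 kJ/mol.

D(Cl–Cl) ≈ 237 kJ/mol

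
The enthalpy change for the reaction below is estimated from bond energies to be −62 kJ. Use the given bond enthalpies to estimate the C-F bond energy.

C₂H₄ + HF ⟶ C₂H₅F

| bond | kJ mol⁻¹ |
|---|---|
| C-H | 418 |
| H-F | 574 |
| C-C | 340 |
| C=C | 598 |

D(C-F) ≈ 476 kJ/mol

Let D be the C-F bond energy.
Σ(broken) = 4×418 + 1×598 + 1×574 = 2844
Σ(formed) = 1×340 + 1×D + 5×418 = 2430 + D
ΔH = Σ(broken) − Σ(formed) = (2844) − (2430 + D) = +414 − D
Setting this equal to −62 kJ gives D = 476 kJ/mol.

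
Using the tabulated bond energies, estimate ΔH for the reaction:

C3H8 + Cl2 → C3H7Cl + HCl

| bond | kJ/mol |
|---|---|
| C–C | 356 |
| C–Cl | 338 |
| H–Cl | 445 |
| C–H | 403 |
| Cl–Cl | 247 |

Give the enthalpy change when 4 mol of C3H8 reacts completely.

Bonds broken (reactants):
  C–C: 2 × 356 = 712
  C–H: 8 × 403 = 3224
  Cl–Cl: 1 × 247 = 247
  Σ(broken) = 4183 kJ
Bonds formed (products):
  C–C: 2 × 356 = 712
  C–Cl: 1 × 338 = 338
  C–H: 7 × 403 = 2821
  H–Cl: 1 × 445 = 445
  Σ(formed) = 4316 kJ
ΔH = Σ(broken) − Σ(formed) = 4183 − 4316 = −133 kJ
For 4× the reaction as written: 4 × (−133) = −532 kJ

ΔH = −532 kJ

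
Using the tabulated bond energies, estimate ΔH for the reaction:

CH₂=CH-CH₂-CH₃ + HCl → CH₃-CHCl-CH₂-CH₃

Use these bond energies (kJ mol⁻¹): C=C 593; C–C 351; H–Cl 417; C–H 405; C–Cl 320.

ΔH ≈ −66 kJ

Bonds broken (reactants):
  C–C: 2 × 351 = 702
  C–H: 8 × 405 = 3240
  C=C: 1 × 593 = 593
  H–Cl: 1 × 417 = 417
  Σ(broken) = 4952 kJ
Bonds formed (products):
  C–C: 3 × 351 = 1053
  C–Cl: 1 × 320 = 320
  C–H: 9 × 405 = 3645
  Σ(formed) = 5018 kJ
ΔH = Σ(broken) − Σ(formed) = 4952 − 5018 = −66 kJ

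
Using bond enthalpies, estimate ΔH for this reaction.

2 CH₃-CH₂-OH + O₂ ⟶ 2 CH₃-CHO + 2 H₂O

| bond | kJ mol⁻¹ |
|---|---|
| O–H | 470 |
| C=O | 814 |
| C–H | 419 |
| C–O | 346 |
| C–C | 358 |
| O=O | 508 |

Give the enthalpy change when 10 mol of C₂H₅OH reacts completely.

ΔH = −2650 kJ

Bonds broken (reactants):
  C–C: 2 × 358 = 716
  C–H: 10 × 419 = 4190
  C–O: 2 × 346 = 692
  O–H: 2 × 470 = 940
  O=O: 1 × 508 = 508
  Σ(broken) = 7046 kJ
Bonds formed (products):
  C–C: 2 × 358 = 716
  C–H: 8 × 419 = 3352
  C=O: 2 × 814 = 1628
  O–H: 4 × 470 = 1880
  Σ(formed) = 7576 kJ
ΔH = Σ(broken) − Σ(formed) = 7046 − 7576 = −530 kJ
For 5× the reaction as written: 5 × (−530) = −2650 kJ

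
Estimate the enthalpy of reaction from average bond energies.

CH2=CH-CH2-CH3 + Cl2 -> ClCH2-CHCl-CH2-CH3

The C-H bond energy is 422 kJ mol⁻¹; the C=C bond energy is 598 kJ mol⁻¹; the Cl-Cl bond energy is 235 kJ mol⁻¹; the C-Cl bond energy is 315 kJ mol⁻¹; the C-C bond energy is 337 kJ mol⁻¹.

Bonds broken (reactants):
  C-C: 2 × 337 = 674
  C-H: 8 × 422 = 3376
  C=C: 1 × 598 = 598
  Cl-Cl: 1 × 235 = 235
  Σ(broken) = 4883 kJ
Bonds formed (products):
  C-C: 3 × 337 = 1011
  C-Cl: 2 × 315 = 630
  C-H: 8 × 422 = 3376
  Σ(formed) = 5017 kJ
ΔH = Σ(broken) − Σ(formed) = 4883 − 5017 = −134 kJ

ΔH ≈ −134 kJ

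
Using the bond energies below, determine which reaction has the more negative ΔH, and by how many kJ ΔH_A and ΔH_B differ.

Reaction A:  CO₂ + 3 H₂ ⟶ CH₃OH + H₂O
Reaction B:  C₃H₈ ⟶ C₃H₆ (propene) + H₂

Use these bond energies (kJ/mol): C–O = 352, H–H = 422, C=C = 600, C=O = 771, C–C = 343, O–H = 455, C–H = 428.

Reaction A, by 370 kJ

Reaction A:
  Bonds broken (reactants):
    C=O: 2 × 771 = 1542
    H–H: 3 × 422 = 1266
    Σ(broken) = 2808 kJ
  Bonds formed (products):
    C–H: 3 × 428 = 1284
    C–O: 1 × 352 = 352
    O–H: 3 × 455 = 1365
    Σ(formed) = 3001 kJ
  ΔH_A = 2808 − 3001 = −193 kJ
Reaction B:
  Bonds broken (reactants):
    C–C: 2 × 343 = 686
    C–H: 8 × 428 = 3424
    Σ(broken) = 4110 kJ
  Bonds formed (products):
    C–C: 1 × 343 = 343
    C–H: 6 × 428 = 2568
    C=C: 1 × 600 = 600
    H–H: 1 × 422 = 422
    Σ(formed) = 3933 kJ
  ΔH_B = 4110 − 3933 = +177 kJ
ΔH_A − ΔH_B = −370 kJ, so reaction A has the more negative ΔH; |ΔH_A − ΔH_B| = 370 kJ.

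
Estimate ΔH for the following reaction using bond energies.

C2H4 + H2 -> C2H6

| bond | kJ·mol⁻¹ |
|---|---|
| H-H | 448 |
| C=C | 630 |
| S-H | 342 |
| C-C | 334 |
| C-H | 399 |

Bonds broken (reactants):
  C-H: 4 × 399 = 1596
  C=C: 1 × 630 = 630
  H-H: 1 × 448 = 448
  Σ(broken) = 2674 kJ
Bonds formed (products):
  C-C: 1 × 334 = 334
  C-H: 6 × 399 = 2394
  Σ(formed) = 2728 kJ
ΔH = Σ(broken) − Σ(formed) = 2674 − 2728 = −54 kJ

ΔH ≈ −54 kJ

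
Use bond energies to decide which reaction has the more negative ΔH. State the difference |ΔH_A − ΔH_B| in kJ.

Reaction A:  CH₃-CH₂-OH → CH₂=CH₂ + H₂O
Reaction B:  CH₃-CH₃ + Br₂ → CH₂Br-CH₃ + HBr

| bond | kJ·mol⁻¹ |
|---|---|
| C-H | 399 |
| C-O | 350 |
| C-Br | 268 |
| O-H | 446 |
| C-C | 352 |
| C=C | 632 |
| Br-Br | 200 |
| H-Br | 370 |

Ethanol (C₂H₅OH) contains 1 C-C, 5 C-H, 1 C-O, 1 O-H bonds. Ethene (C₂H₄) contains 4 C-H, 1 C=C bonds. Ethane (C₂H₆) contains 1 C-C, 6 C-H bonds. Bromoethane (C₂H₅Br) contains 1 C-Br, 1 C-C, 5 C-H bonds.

Reaction B, by 62 kJ

Reaction A:
  Bonds broken (reactants):
    C-C: 1 × 352 = 352
    C-H: 5 × 399 = 1995
    C-O: 1 × 350 = 350
    O-H: 1 × 446 = 446
    Σ(broken) = 3143 kJ
  Bonds formed (products):
    C-H: 4 × 399 = 1596
    C=C: 1 × 632 = 632
    O-H: 2 × 446 = 892
    Σ(formed) = 3120 kJ
  ΔH_A = 3143 − 3120 = +23 kJ
Reaction B:
  Bonds broken (reactants):
    Br-Br: 1 × 200 = 200
    C-C: 1 × 352 = 352
    C-H: 6 × 399 = 2394
    Σ(broken) = 2946 kJ
  Bonds formed (products):
    C-Br: 1 × 268 = 268
    C-C: 1 × 352 = 352
    C-H: 5 × 399 = 1995
    H-Br: 1 × 370 = 370
    Σ(formed) = 2985 kJ
  ΔH_B = 2946 − 2985 = −39 kJ
ΔH_A − ΔH_B = +62 kJ, so reaction B has the more negative ΔH; |ΔH_A − ΔH_B| = 62 kJ.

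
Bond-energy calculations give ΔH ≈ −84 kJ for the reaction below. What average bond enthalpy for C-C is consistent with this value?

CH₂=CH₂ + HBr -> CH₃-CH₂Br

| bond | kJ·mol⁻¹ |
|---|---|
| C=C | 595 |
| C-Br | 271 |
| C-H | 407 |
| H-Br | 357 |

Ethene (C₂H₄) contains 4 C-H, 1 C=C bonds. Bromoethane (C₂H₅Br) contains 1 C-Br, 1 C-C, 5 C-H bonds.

Let D be the C-C bond energy.
Σ(broken) = 4×407 + 1×595 + 1×357 = 2580
Σ(formed) = 1×271 + 1×D + 5×407 = 2306 + D
ΔH = Σ(broken) − Σ(formed) = (2580) − (2306 + D) = +274 − D
Setting this equal to −84 kJ gives D = 358 kJ/mol.

D(C-C) ≈ 358 kJ/mol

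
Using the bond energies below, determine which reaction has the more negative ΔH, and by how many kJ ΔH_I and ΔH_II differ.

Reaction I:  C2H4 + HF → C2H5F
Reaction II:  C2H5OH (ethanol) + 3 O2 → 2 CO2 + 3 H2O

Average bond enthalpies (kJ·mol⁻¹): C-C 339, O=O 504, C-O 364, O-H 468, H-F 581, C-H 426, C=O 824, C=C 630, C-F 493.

Reaction I:
  Bonds broken (reactants):
    C-H: 4 × 426 = 1704
    C=C: 1 × 630 = 630
    H-F: 1 × 581 = 581
    Σ(broken) = 2915 kJ
  Bonds formed (products):
    C-C: 1 × 339 = 339
    C-F: 1 × 493 = 493
    C-H: 5 × 426 = 2130
    Σ(formed) = 2962 kJ
  ΔH_I = 2915 − 2962 = −47 kJ
Reaction II:
  Bonds broken (reactants):
    C-C: 1 × 339 = 339
    C-H: 5 × 426 = 2130
    C-O: 1 × 364 = 364
    O-H: 1 × 468 = 468
    O=O: 3 × 504 = 1512
    Σ(broken) = 4813 kJ
  Bonds formed (products):
    C=O: 4 × 824 = 3296
    O-H: 6 × 468 = 2808
    Σ(formed) = 6104 kJ
  ΔH_II = 4813 − 6104 = −1291 kJ
ΔH_I − ΔH_II = +1244 kJ, so reaction II has the more negative ΔH; |ΔH_I − ΔH_II| = 1244 kJ.

Reaction II, by 1244 kJ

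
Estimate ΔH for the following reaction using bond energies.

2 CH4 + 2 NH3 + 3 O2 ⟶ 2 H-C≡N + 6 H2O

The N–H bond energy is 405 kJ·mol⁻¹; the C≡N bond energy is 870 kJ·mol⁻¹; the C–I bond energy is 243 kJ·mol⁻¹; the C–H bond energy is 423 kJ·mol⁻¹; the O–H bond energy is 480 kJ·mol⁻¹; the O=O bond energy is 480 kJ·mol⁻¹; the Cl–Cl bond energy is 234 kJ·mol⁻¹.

ΔH ≈ −1092 kJ

Bonds broken (reactants):
  C–H: 8 × 423 = 3384
  N–H: 6 × 405 = 2430
  O=O: 3 × 480 = 1440
  Σ(broken) = 7254 kJ
Bonds formed (products):
  C≡N: 2 × 870 = 1740
  C–H: 2 × 423 = 846
  O–H: 12 × 480 = 5760
  Σ(formed) = 8346 kJ
ΔH = Σ(broken) − Σ(formed) = 7254 − 8346 = −1092 kJ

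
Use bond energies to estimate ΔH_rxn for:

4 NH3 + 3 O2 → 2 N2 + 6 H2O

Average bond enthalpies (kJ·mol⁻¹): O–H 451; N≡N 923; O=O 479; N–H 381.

ΔH ≈ −1249 kJ

Bonds broken (reactants):
  N–H: 12 × 381 = 4572
  O=O: 3 × 479 = 1437
  Σ(broken) = 6009 kJ
Bonds formed (products):
  N≡N: 2 × 923 = 1846
  O–H: 12 × 451 = 5412
  Σ(formed) = 7258 kJ
ΔH = Σ(broken) − Σ(formed) = 6009 − 7258 = −1249 kJ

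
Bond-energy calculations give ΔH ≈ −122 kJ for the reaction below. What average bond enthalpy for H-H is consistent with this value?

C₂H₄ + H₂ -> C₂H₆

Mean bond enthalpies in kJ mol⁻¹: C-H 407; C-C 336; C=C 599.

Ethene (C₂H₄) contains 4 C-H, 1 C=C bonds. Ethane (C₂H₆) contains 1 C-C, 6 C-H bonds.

D(H-H) ≈ 429 kJ/mol

Let D be the H-H bond energy.
Σ(broken) = 4×407 + 1×599 + 1×D = 2227 + D
Σ(formed) = 1×336 + 6×407 = 2778
ΔH = Σ(broken) − Σ(formed) = (2227 + D) − (2778) = −551 + D
Setting this equal to −122 kJ gives D = 429 kJ/mol.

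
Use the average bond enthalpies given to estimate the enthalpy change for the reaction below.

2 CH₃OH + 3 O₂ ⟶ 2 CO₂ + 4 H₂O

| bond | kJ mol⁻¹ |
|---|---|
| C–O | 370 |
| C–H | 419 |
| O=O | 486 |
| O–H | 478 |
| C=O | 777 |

ΔH ≈ −1264 kJ

Bonds broken (reactants):
  C–H: 6 × 419 = 2514
  C–O: 2 × 370 = 740
  O–H: 2 × 478 = 956
  O=O: 3 × 486 = 1458
  Σ(broken) = 5668 kJ
Bonds formed (products):
  C=O: 4 × 777 = 3108
  O–H: 8 × 478 = 3824
  Σ(formed) = 6932 kJ
ΔH = Σ(broken) − Σ(formed) = 5668 − 6932 = −1264 kJ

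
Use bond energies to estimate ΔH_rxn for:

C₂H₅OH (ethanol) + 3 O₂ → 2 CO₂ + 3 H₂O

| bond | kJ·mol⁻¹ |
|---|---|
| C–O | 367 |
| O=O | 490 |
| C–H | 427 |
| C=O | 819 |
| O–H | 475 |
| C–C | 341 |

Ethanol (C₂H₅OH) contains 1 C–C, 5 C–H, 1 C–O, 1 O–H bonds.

ΔH ≈ −1338 kJ

Bonds broken (reactants):
  C–C: 1 × 341 = 341
  C–H: 5 × 427 = 2135
  C–O: 1 × 367 = 367
  O–H: 1 × 475 = 475
  O=O: 3 × 490 = 1470
  Σ(broken) = 4788 kJ
Bonds formed (products):
  C=O: 4 × 819 = 3276
  O–H: 6 × 475 = 2850
  Σ(formed) = 6126 kJ
ΔH = Σ(broken) − Σ(formed) = 4788 − 6126 = −1338 kJ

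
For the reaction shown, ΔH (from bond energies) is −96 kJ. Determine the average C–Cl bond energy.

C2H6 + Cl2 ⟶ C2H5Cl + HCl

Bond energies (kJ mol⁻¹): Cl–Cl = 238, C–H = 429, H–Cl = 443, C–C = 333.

Let D be the C–Cl bond energy.
Σ(broken) = 1×333 + 6×429 + 1×238 = 3145
Σ(formed) = 1×333 + 1×D + 5×429 + 1×443 = 2921 + D
ΔH = Σ(broken) − Σ(formed) = (3145) − (2921 + D) = +224 − D
Setting this equal to −96 kJ gives D = 320 kJ/mol.

D(C–Cl) ≈ 320 kJ/mol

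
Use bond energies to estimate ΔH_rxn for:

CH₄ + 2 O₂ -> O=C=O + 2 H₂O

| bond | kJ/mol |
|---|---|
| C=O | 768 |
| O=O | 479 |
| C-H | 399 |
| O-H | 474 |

ΔH ≈ −878 kJ

Bonds broken (reactants):
  C-H: 4 × 399 = 1596
  O=O: 2 × 479 = 958
  Σ(broken) = 2554 kJ
Bonds formed (products):
  C=O: 2 × 768 = 1536
  O-H: 4 × 474 = 1896
  Σ(formed) = 3432 kJ
ΔH = Σ(broken) − Σ(formed) = 2554 − 3432 = −878 kJ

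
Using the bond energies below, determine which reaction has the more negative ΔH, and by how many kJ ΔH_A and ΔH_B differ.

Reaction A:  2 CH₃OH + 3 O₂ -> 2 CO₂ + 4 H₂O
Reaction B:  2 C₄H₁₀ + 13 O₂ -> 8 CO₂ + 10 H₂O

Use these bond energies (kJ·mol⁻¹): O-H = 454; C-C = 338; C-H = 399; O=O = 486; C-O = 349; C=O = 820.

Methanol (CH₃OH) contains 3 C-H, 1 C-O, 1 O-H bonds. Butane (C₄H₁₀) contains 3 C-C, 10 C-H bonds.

Reaction B, by 4420 kJ

Reaction A:
  Bonds broken (reactants):
    C-H: 6 × 399 = 2394
    C-O: 2 × 349 = 698
    O-H: 2 × 454 = 908
    O=O: 3 × 486 = 1458
    Σ(broken) = 5458 kJ
  Bonds formed (products):
    C=O: 4 × 820 = 3280
    O-H: 8 × 454 = 3632
    Σ(formed) = 6912 kJ
  ΔH_A = 5458 − 6912 = −1454 kJ
Reaction B:
  Bonds broken (reactants):
    C-C: 6 × 338 = 2028
    C-H: 20 × 399 = 7980
    O=O: 13 × 486 = 6318
    Σ(broken) = 16326 kJ
  Bonds formed (products):
    C=O: 16 × 820 = 13120
    O-H: 20 × 454 = 9080
    Σ(formed) = 22200 kJ
  ΔH_B = 16326 − 22200 = −5874 kJ
ΔH_A − ΔH_B = +4420 kJ, so reaction B has the more negative ΔH; |ΔH_A − ΔH_B| = 4420 kJ.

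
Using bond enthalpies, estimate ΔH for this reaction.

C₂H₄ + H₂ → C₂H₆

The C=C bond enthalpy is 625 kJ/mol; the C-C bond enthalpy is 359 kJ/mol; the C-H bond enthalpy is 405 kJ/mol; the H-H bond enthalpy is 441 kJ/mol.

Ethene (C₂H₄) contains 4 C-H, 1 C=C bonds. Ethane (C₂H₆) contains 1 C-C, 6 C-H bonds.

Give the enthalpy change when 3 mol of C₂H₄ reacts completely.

ΔH = −309 kJ

Bonds broken (reactants):
  C-H: 4 × 405 = 1620
  C=C: 1 × 625 = 625
  H-H: 1 × 441 = 441
  Σ(broken) = 2686 kJ
Bonds formed (products):
  C-C: 1 × 359 = 359
  C-H: 6 × 405 = 2430
  Σ(formed) = 2789 kJ
ΔH = Σ(broken) − Σ(formed) = 2686 − 2789 = −103 kJ
For 3× the reaction as written: 3 × (−103) = −309 kJ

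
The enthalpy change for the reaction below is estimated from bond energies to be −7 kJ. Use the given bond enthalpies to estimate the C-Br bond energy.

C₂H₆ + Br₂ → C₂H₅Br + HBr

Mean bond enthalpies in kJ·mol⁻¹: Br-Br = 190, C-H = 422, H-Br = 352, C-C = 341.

Let D be the C-Br bond energy.
Σ(broken) = 1×190 + 1×341 + 6×422 = 3063
Σ(formed) = 1×D + 1×341 + 5×422 + 1×352 = 2803 + D
ΔH = Σ(broken) − Σ(formed) = (3063) − (2803 + D) = +260 − D
Setting this equal to −7 kJ gives D = 267 kJ/mol.

D(C-Br) ≈ 267 kJ/mol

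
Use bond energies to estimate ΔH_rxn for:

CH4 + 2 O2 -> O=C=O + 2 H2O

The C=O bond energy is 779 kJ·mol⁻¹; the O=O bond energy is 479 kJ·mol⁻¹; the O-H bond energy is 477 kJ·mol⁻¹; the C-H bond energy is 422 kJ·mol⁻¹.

ΔH ≈ −820 kJ

Bonds broken (reactants):
  C-H: 4 × 422 = 1688
  O=O: 2 × 479 = 958
  Σ(broken) = 2646 kJ
Bonds formed (products):
  C=O: 2 × 779 = 1558
  O-H: 4 × 477 = 1908
  Σ(formed) = 3466 kJ
ΔH = Σ(broken) − Σ(formed) = 2646 − 3466 = −820 kJ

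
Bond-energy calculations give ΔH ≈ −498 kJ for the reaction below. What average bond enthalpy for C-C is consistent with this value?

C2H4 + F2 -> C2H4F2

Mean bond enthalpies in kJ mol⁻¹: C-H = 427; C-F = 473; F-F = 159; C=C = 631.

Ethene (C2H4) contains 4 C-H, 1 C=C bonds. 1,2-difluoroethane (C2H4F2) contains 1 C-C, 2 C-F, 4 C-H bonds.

Let D be the C-C bond energy.
Σ(broken) = 4×427 + 1×631 + 1×159 = 2498
Σ(formed) = 1×D + 2×473 + 4×427 = 2654 + D
ΔH = Σ(broken) − Σ(formed) = (2498) − (2654 + D) = −156 − D
Setting this equal to −498 kJ gives D = 342 kJ/mol.

D(C-C) ≈ 342 kJ/mol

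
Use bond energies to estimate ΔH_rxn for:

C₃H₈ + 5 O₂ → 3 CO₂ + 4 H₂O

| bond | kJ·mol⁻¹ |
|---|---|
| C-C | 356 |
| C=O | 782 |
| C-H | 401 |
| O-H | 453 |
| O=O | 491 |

Bonds broken (reactants):
  C-C: 2 × 356 = 712
  C-H: 8 × 401 = 3208
  O=O: 5 × 491 = 2455
  Σ(broken) = 6375 kJ
Bonds formed (products):
  C=O: 6 × 782 = 4692
  O-H: 8 × 453 = 3624
  Σ(formed) = 8316 kJ
ΔH = Σ(broken) − Σ(formed) = 6375 − 8316 = −1941 kJ

ΔH ≈ −1941 kJ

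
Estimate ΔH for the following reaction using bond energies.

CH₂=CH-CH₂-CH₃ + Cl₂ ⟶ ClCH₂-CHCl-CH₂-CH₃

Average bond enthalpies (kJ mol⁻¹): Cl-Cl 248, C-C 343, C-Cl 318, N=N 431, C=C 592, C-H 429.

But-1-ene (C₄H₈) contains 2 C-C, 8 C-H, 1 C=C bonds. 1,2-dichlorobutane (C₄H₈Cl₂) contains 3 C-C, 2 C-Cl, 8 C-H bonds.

Bonds broken (reactants):
  C-C: 2 × 343 = 686
  C-H: 8 × 429 = 3432
  C=C: 1 × 592 = 592
  Cl-Cl: 1 × 248 = 248
  Σ(broken) = 4958 kJ
Bonds formed (products):
  C-C: 3 × 343 = 1029
  C-Cl: 2 × 318 = 636
  C-H: 8 × 429 = 3432
  Σ(formed) = 5097 kJ
ΔH = Σ(broken) − Σ(formed) = 4958 − 5097 = −139 kJ

ΔH ≈ −139 kJ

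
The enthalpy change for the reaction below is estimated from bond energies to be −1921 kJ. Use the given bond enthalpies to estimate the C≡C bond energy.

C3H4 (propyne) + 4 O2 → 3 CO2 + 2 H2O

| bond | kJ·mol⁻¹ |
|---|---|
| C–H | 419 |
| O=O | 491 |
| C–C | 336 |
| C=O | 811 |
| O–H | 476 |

Let D be the C≡C bond energy.
Σ(broken) = 1×D + 1×336 + 4×419 + 4×491 = 3976 + D
Σ(formed) = 6×811 + 4×476 = 6770
ΔH = Σ(broken) − Σ(formed) = (3976 + D) − (6770) = −2794 + D
Setting this equal to −1921 kJ gives D = 873 kJ/mol.

D(C≡C) ≈ 873 kJ/mol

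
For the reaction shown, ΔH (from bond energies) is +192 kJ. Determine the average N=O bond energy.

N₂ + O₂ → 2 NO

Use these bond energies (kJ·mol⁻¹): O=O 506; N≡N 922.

D(N=O) ≈ 618 kJ/mol

Let D be the N=O bond energy.
Σ(broken) = 1×922 + 1×506 = 1428
Σ(formed) = 2×D = 2D
ΔH = Σ(broken) − Σ(formed) = (1428) − (2D) = +1428 − 2D
Setting this equal to +192 kJ gives 2D = 1236, so D = 618 kJ/mol.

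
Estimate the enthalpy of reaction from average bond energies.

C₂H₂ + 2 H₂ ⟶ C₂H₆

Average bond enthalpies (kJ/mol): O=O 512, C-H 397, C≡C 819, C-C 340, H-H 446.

Bonds broken (reactants):
  C≡C: 1 × 819 = 819
  C-H: 2 × 397 = 794
  H-H: 2 × 446 = 892
  Σ(broken) = 2505 kJ
Bonds formed (products):
  C-C: 1 × 340 = 340
  C-H: 6 × 397 = 2382
  Σ(formed) = 2722 kJ
ΔH = Σ(broken) − Σ(formed) = 2505 − 2722 = −217 kJ

ΔH ≈ −217 kJ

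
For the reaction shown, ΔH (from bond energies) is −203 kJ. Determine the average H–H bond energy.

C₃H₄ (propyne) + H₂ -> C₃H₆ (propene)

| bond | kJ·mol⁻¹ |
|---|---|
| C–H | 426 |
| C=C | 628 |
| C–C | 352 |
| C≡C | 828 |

D(H–H) ≈ 449 kJ/mol

Let D be the H–H bond energy.
Σ(broken) = 1×828 + 1×352 + 4×426 + 1×D = 2884 + D
Σ(formed) = 1×352 + 6×426 + 1×628 = 3536
ΔH = Σ(broken) − Σ(formed) = (2884 + D) − (3536) = −652 + D
Setting this equal to −203 kJ gives D = 449 kJ/mol.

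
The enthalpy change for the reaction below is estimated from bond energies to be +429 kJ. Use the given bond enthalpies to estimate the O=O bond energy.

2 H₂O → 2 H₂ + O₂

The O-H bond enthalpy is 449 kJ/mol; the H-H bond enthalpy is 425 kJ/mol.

Let D be the O=O bond energy.
Σ(broken) = 4×449 = 1796
Σ(formed) = 2×425 + 1×D = 850 + D
ΔH = Σ(broken) − Σ(formed) = (1796) − (850 + D) = +946 − D
Setting this equal to +429 kJ gives D = 517 kJ/mol.

D(O=O) ≈ 517 kJ/mol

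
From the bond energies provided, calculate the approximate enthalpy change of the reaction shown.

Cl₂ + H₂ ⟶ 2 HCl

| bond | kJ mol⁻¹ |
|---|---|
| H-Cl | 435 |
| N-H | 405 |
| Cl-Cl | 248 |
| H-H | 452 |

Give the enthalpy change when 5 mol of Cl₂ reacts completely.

ΔH = −850 kJ

Bonds broken (reactants):
  Cl-Cl: 1 × 248 = 248
  H-H: 1 × 452 = 452
  Σ(broken) = 700 kJ
Bonds formed (products):
  H-Cl: 2 × 435 = 870
  Σ(formed) = 870 kJ
ΔH = Σ(broken) − Σ(formed) = 700 − 870 = −170 kJ
For 5× the reaction as written: 5 × (−170) = −850 kJ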